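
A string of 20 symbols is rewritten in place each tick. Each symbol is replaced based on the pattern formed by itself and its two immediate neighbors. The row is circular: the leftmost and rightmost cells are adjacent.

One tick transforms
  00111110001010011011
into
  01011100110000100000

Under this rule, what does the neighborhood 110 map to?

0

At position 6 the neighborhood is 110; the next row has 0 there.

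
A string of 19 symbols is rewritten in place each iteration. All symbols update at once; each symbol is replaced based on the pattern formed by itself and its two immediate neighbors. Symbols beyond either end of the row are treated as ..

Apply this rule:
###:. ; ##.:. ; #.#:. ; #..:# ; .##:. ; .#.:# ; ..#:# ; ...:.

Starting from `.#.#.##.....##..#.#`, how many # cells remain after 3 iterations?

##.#...#...#..###.#
...##.###.####....#
..#...........#..##
count of #: 4

4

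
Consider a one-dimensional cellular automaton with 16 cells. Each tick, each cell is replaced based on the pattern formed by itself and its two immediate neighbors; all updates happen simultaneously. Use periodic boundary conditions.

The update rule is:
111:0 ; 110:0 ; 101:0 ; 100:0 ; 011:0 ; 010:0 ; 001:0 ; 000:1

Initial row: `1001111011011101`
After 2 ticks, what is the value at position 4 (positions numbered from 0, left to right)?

1

0000000000000000
1111111111111111
position 4 holds 1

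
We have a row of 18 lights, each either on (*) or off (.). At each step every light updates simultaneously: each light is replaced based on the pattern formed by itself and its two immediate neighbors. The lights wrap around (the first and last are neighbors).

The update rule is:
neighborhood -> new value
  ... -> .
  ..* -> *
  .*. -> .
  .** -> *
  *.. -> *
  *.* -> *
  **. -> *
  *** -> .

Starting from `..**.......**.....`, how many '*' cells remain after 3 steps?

.****.....****....
**..**...**..**...
*******.********.*
count of *: 16

16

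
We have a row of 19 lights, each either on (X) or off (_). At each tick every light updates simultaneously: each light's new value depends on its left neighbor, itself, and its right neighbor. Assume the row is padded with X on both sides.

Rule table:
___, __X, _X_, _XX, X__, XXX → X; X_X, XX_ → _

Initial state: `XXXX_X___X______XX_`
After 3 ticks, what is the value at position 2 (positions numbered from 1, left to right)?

tick 1: XXX__XXXXXXXXXXXX__
tick 2: XX_XXXXXXXXXXXXX_XX
tick 3: X__XXXXXXXXXXXX__XX
position 2 holds _

_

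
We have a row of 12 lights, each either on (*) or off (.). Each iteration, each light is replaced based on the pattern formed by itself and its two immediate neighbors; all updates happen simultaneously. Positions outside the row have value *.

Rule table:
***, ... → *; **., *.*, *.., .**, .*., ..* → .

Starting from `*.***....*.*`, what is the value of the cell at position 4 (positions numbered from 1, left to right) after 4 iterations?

...*..**....
.*.......**.
...*****....
.*..***..**.
position 4 holds .

.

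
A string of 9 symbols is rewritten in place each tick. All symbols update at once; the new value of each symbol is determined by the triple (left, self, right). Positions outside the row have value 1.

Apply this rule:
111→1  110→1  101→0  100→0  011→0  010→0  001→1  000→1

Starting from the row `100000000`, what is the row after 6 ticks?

100110011

101111111
100111111
101011111
100001111
101110111
100110011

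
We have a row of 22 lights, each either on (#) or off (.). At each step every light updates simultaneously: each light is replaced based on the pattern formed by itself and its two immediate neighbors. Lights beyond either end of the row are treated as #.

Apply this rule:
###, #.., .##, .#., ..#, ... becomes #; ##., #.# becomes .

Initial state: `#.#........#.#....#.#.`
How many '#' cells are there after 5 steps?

19

..##########.######.#.
###########..#####..#.
##########.######.###.
#########..#####..##..
########.######.###.##
count of #: 19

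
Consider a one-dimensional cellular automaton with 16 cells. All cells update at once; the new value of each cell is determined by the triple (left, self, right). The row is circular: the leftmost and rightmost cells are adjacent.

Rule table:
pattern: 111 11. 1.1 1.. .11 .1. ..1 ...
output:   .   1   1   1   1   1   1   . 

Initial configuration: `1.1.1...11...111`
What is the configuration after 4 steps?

11111111..11...1

step 1: 111111.1111.11..
step 2: 1....111..111111
step 3: 11..11.1111.....
step 4: 11111111..11...1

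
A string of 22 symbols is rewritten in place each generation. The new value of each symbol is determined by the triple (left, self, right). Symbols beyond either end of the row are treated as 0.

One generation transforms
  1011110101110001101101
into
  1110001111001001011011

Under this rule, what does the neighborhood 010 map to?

1

At position 0 the neighborhood is 010; the next row has 1 there.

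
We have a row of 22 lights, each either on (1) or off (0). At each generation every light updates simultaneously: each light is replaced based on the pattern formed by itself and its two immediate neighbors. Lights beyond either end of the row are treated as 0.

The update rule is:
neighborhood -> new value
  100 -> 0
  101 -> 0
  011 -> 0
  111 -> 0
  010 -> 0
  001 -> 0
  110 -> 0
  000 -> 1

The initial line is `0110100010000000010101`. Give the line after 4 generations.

1111100010000000011111

0000001000111111000000
1111100010000000011111
0000001000111111000000  (repeats generation 1; period 2)
generation 4: 1111100010000000011111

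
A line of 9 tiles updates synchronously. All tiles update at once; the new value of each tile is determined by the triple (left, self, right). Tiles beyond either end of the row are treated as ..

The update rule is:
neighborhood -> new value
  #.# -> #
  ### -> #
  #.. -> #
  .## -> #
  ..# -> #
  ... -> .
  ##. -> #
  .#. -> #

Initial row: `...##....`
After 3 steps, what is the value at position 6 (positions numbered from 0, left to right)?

step 1: ..####...
step 2: .######..
step 3: ########.
position 6 holds #

#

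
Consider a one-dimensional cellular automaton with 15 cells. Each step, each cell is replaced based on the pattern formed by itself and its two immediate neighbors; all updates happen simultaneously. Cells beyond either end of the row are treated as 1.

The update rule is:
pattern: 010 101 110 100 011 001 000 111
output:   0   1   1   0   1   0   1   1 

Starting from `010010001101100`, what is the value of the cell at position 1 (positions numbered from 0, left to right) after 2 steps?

100000101111100
101110011111100
position 1 holds 0

0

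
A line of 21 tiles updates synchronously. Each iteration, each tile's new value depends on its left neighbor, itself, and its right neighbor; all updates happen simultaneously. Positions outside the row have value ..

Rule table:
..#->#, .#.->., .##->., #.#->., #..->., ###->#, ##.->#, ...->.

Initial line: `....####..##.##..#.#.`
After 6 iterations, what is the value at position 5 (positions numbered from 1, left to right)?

...#.###.#.#..#.#....
..#...##.....#.......
.#...#.#....#........
#...#......#.........
...#......#..........
..#......#...........
position 5 holds .

.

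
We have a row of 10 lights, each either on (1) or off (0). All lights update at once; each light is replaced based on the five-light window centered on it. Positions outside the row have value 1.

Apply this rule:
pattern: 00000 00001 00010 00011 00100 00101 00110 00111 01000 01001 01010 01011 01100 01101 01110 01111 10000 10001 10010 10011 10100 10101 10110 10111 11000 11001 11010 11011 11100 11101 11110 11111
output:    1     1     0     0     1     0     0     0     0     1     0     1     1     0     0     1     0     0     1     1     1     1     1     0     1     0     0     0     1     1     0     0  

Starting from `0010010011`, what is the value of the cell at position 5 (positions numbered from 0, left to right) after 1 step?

1

step 1: 0111111101
position 5 holds 1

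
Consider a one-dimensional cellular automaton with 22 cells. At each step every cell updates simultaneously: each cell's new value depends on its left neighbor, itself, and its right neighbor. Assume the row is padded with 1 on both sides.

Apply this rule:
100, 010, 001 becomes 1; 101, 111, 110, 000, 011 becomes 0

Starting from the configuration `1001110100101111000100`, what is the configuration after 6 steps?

0100001111111110000110

0110000111100000101111
0001001000010001100000
1011111100111010010001
0000000011000011111010
1000000100100100000010
0100001111111110000110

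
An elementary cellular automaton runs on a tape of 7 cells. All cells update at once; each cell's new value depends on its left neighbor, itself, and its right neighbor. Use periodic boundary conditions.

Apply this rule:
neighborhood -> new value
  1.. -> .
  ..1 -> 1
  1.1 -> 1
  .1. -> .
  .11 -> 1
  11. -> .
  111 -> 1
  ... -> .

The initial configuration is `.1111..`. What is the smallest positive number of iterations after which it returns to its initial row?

1111...
111...1
11...11
1...111
...1111
..1111.
.1111..

7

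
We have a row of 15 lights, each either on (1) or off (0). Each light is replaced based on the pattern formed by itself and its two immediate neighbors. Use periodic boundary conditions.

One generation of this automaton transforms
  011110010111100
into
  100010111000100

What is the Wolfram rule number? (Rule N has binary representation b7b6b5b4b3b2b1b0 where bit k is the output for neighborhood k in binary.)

102

position 2: 111 → 0  (bit 7 = 0)
position 4: 110 → 1  (bit 6 = 1)
position 8: 101 → 1  (bit 5 = 1)
position 5: 100 → 0  (bit 4 = 0)
position 1: 011 → 0  (bit 3 = 0)
position 7: 010 → 1  (bit 2 = 1)
position 0: 001 → 1  (bit 1 = 1)
position 14: 000 → 0  (bit 0 = 0)
bits b7..b0 = 01100110 = 102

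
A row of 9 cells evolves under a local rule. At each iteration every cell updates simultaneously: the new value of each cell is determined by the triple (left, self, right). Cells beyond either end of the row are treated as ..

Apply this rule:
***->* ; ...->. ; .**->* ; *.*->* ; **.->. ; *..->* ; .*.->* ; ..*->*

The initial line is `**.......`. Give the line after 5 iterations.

*.***.*..

*.*......
****.....
***.*....
**.***...
*.***.*..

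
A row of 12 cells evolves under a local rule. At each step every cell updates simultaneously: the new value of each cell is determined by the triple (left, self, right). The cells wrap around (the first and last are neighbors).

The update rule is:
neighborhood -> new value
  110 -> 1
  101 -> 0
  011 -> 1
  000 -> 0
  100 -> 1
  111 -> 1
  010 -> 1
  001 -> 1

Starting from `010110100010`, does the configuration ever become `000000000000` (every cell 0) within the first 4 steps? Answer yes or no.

no

step 1: 110110110111
step 2: 110110110111  (fixed point — unchanged through step 4)
step 4 is 110110110111, still not uniform 0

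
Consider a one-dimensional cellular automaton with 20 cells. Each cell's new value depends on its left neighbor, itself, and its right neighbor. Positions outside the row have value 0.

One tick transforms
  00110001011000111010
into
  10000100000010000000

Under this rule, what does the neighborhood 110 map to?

0

At position 3 the neighborhood is 110; the next row has 0 there.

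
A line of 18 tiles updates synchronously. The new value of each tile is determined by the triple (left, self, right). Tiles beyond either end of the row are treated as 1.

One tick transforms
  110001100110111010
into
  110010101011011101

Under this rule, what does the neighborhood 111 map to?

At position 0 the neighborhood is 111; the next row has 1 there.

1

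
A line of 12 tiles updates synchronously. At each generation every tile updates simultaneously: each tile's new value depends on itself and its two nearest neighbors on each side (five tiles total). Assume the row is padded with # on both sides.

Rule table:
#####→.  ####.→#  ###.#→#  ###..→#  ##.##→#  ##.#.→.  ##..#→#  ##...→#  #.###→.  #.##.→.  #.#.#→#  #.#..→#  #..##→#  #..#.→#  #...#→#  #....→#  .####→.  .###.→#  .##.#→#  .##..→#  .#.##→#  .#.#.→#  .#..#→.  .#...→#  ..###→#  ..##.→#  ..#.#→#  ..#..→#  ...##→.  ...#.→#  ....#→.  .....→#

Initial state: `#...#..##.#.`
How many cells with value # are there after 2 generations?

#####.###.##
...###.###..
count of #: 6

6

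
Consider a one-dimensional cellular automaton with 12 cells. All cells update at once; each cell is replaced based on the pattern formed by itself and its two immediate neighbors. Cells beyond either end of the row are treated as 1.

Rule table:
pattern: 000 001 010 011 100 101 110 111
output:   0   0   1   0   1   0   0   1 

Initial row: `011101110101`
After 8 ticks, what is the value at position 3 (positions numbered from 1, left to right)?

tick 1: 001000100100
tick 2: 101100110110
tick 3: 000010000000
tick 4: 100011000000
tick 5: 010000100000
tick 6: 011000110000
tick 7: 000100001000
tick 8: 100110001100
position 3 holds 0

0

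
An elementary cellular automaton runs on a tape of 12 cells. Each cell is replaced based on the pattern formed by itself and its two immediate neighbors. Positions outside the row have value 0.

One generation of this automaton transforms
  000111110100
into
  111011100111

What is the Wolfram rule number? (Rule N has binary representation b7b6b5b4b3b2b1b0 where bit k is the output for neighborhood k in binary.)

151

position 4: 111 → 1  (bit 7 = 1)
position 7: 110 → 0  (bit 6 = 0)
position 8: 101 → 0  (bit 5 = 0)
position 10: 100 → 1  (bit 4 = 1)
position 3: 011 → 0  (bit 3 = 0)
position 9: 010 → 1  (bit 2 = 1)
position 2: 001 → 1  (bit 1 = 1)
position 0: 000 → 1  (bit 0 = 1)
bits b7..b0 = 10010111 = 151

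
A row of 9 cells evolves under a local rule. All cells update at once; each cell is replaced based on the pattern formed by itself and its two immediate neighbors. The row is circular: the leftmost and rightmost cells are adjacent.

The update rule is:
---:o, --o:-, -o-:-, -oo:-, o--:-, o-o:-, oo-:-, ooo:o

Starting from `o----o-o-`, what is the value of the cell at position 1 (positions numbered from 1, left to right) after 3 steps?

-

--oo-----
o----oooo
--oo--ooo
position 1 holds -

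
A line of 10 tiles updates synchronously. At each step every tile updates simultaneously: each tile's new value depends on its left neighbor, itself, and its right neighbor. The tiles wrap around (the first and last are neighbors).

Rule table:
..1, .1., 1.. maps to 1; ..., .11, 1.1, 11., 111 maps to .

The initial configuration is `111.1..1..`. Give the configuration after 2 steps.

1..1......

....111111
1..1......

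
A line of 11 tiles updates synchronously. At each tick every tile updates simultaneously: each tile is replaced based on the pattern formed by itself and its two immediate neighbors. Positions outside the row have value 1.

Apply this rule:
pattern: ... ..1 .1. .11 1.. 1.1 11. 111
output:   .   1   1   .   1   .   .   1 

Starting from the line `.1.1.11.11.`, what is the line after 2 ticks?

.1.11.....1

.1.1.......
.1.11.....1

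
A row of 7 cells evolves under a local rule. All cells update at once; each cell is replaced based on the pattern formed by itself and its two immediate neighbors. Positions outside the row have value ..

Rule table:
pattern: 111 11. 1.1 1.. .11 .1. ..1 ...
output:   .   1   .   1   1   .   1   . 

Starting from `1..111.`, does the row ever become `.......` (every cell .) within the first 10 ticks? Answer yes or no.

.111.11
11.1.11
11...11
111.111
1.1.1.1
.......
all cells are . at tick 6

yes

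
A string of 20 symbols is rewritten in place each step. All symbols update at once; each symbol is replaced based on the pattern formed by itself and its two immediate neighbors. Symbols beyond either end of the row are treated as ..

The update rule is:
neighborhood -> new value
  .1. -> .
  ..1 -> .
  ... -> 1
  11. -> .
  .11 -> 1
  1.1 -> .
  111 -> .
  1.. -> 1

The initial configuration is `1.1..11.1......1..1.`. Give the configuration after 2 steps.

11....11.1....1..1..

...1.1...11111..1..1
11....11.1....1..1..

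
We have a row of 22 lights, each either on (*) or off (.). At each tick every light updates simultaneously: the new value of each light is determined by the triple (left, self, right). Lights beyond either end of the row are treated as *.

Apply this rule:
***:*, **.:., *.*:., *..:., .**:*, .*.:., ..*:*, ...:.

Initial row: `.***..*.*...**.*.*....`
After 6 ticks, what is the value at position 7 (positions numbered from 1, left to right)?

.**..*.....**........*
.*..*.....**........**
...*.....**........***
..*.....**........****
.*.....**........*****
......**........******
position 7 holds *

*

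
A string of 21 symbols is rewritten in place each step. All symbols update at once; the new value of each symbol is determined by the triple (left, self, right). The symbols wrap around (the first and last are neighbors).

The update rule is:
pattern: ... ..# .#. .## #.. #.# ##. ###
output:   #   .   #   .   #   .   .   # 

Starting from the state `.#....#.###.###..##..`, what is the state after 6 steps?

####..#.#######...###

step 1: .####.#..#...#.#...##
step 2: ..##..##.###.#.###...
step 3: #...#.....#..#..#.###
step 4: .##.#####.##.##.#..##
step 5: .....###........##...
step 6: ####..#.#######...###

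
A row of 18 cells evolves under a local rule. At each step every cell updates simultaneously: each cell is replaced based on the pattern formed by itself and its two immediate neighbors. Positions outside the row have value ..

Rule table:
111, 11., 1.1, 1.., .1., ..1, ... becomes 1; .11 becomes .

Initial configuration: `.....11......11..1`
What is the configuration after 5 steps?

.11.11111.11111111

step 1: 11111.1111111.1111
step 2: .11111.1111111.111
step 3: 1.11111.1111111.11
step 4: 11.11111.1111111.1
step 5: .11.11111.11111111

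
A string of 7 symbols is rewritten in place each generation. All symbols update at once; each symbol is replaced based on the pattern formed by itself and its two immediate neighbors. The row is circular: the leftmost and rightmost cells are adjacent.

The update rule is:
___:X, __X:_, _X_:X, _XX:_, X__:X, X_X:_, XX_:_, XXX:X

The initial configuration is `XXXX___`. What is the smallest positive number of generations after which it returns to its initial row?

4

_XX_XX_
______X
XXXXX_X
XXXX___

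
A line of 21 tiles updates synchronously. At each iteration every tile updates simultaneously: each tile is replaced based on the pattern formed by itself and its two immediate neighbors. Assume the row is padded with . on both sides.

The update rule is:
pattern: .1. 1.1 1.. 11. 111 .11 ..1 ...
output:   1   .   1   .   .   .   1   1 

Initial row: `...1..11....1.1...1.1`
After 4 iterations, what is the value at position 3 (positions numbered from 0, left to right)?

.

iteration 1: 111111..11111.11111.1
iteration 2: ......11............1
iteration 3: 111111..1111111111111
iteration 4: ......11.............
position 3 holds .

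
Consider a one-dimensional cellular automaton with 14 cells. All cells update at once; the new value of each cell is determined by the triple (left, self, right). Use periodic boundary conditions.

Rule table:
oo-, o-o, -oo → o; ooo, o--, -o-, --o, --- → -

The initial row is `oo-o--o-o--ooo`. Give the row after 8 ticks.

-oo----o---o--
-oo-----------
-oo-----------  (fixed point — unchanged through tick 8)

-oo-----------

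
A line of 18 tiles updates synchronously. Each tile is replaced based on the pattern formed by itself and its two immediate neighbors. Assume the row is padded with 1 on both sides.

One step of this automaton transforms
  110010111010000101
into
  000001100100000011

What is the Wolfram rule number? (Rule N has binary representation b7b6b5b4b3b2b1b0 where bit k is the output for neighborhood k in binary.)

40

position 0: 111 → 0  (bit 7 = 0)
position 1: 110 → 0  (bit 6 = 0)
position 5: 101 → 1  (bit 5 = 1)
position 2: 100 → 0  (bit 4 = 0)
position 6: 011 → 1  (bit 3 = 1)
position 4: 010 → 0  (bit 2 = 0)
position 3: 001 → 0  (bit 1 = 0)
position 12: 000 → 0  (bit 0 = 0)
bits b7..b0 = 00101000 = 40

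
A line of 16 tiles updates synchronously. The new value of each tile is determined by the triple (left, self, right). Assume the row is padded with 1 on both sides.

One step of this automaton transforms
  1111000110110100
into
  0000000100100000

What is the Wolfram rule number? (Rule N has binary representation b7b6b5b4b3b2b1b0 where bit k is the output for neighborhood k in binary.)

position 0: 111 → 0  (bit 7 = 0)
position 3: 110 → 0  (bit 6 = 0)
position 9: 101 → 0  (bit 5 = 0)
position 4: 100 → 0  (bit 4 = 0)
position 7: 011 → 1  (bit 3 = 1)
position 13: 010 → 0  (bit 2 = 0)
position 6: 001 → 0  (bit 1 = 0)
position 5: 000 → 0  (bit 0 = 0)
bits b7..b0 = 00001000 = 8

8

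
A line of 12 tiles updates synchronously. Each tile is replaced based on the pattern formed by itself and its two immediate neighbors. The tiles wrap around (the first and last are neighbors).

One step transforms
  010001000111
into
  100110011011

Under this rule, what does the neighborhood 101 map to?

1

At position 0 the neighborhood is 101; the next row has 1 there.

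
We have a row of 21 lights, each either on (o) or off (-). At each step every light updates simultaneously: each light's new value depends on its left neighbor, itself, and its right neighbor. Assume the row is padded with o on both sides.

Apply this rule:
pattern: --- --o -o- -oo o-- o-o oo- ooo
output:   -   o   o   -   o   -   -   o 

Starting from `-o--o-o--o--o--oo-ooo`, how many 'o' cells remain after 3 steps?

-oooo-ooooooooo----oo
--oo---ooooooo-o--o-o
oo--o-o-ooooo--oooo--
count of o: 13

13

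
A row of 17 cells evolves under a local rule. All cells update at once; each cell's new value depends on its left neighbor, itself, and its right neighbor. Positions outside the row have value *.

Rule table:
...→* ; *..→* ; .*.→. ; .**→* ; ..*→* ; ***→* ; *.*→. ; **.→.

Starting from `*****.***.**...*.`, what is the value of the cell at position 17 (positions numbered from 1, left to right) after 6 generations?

****..**..*.***..
***.***.**..**.**
**..**..*.***..**
*.***.**..**.****
..**..*.***..****
***.**..**.******
position 17 holds *

*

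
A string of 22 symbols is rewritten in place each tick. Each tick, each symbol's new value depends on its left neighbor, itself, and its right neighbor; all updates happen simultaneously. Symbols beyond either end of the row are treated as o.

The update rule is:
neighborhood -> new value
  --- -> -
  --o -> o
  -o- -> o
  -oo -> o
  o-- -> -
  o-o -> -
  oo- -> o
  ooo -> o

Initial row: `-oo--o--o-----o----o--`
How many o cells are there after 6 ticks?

tick 1: -oo-oo-oo----oo---oo-o
tick 2: -oo-oo-oo---ooo--ooo-o
tick 3: -oo-oo-oo--oooo-oooo-o
tick 4: -oo-oo-oo-ooooo-oooo-o
tick 5: -oo-oo-oo-ooooo-oooo-o  (fixed point — unchanged through tick 6)
count of o: 16

16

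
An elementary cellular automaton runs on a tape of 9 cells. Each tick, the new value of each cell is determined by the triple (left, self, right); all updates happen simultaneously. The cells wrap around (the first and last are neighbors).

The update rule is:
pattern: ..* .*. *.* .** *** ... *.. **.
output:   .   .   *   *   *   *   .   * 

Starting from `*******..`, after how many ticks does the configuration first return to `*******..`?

*******..

1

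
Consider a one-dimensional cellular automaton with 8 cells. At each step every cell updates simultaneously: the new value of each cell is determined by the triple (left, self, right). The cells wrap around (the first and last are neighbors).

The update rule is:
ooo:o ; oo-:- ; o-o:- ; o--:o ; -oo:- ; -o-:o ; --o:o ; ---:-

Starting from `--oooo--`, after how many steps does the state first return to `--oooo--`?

4

step 1: -o-oo-o-
step 2: oo----oo
step 3: o-o--o-o
step 4: --oooo--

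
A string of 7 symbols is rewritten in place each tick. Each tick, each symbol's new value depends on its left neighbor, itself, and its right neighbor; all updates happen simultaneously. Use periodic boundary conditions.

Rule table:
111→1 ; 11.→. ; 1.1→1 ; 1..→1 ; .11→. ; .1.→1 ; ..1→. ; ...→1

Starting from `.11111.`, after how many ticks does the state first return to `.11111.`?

28

..111.1
1..1.11
.1.11.1
111..11
11.1..1
1.111..
11.1.1.
..11111
1..111.
11..1.1
1.1.11.
1111..1
111.1..
.1.111.
.11.1.1
1..1111
.1..111
111..1.
.1.1.11
11111..
.111.1.
..1.111
1.11.1.
11..111
1.1..11
.111..1
1.1.1.1
.11111.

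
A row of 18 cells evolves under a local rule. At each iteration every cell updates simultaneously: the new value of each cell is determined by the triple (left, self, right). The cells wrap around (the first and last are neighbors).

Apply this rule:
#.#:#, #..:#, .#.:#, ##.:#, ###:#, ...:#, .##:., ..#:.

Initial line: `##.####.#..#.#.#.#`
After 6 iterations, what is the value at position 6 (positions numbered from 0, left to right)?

#

###.######.######.
.###.######.######
#.###.######.#####
##.###.######.####
###.###.######.###
####.###.######.##
position 6 holds #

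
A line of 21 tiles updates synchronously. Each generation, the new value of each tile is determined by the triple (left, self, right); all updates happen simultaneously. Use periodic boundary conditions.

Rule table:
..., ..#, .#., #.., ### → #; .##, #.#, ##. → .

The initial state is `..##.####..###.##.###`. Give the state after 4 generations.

##....##.##.#......#.
..####......########.
##.##.######.######.#
#......####...####...

#......####...####...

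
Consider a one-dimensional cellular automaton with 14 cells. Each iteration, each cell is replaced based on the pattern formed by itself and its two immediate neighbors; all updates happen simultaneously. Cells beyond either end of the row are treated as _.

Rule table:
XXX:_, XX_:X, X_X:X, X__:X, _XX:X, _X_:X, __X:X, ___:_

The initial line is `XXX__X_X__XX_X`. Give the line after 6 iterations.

XX_XXXX__XXXXX

X_XXXXXXXXXXXX
XXX__________X
X_XX________XX
XXXXX______XXX
X___XX____XX_X
XX_XXXX__XXXXX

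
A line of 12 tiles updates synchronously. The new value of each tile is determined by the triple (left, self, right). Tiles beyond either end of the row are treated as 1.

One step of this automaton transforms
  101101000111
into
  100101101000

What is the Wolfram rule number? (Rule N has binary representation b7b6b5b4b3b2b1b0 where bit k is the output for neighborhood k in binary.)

86

position 10: 111 → 0  (bit 7 = 0)
position 0: 110 → 1  (bit 6 = 1)
position 1: 101 → 0  (bit 5 = 0)
position 6: 100 → 1  (bit 4 = 1)
position 2: 011 → 0  (bit 3 = 0)
position 5: 010 → 1  (bit 2 = 1)
position 8: 001 → 1  (bit 1 = 1)
position 7: 000 → 0  (bit 0 = 0)
bits b7..b0 = 01010110 = 86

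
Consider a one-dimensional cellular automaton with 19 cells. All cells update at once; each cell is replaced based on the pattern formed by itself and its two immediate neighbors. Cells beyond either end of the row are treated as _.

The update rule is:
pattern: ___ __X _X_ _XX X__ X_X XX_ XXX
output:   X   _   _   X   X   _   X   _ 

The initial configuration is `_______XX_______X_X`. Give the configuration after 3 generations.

_XXX____XXXXX_X___X

XXXXXX_XXXXXXXX____
X____X_X______XXXXX
_XXX____XXXXX_X___X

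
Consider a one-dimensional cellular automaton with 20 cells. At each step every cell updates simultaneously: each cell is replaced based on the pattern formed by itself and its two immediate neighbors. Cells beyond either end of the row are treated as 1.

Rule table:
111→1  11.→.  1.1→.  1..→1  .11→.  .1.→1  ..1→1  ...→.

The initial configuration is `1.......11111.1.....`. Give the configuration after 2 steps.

.1.....1.111..11...1
.11...11..1.11..1.1.

.11...11..1.11..1.1.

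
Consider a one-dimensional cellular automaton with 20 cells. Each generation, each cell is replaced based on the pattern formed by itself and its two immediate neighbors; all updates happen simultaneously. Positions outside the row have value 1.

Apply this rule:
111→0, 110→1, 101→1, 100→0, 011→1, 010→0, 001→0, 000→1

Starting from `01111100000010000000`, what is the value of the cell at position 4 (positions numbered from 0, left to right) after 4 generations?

11000101111000111110
01010011001010100011
10100011000101001010
11001011010010000101
position 4 holds 1

1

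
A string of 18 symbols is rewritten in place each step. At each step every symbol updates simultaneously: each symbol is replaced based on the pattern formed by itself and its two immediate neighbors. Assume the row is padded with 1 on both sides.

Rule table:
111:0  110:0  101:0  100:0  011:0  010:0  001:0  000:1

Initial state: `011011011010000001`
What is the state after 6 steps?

011111111110000000

000000000000111100
011111111110000000
000000000000111110
011111111110000000  (repeats step 2; period 2)
step 6: 011111111110000000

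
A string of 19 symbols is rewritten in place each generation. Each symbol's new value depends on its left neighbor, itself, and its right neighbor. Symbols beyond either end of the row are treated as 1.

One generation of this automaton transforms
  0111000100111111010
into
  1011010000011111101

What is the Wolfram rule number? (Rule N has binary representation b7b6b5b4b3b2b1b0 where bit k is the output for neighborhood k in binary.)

225

position 2: 111 → 1  (bit 7 = 1)
position 3: 110 → 1  (bit 6 = 1)
position 0: 101 → 1  (bit 5 = 1)
position 4: 100 → 0  (bit 4 = 0)
position 1: 011 → 0  (bit 3 = 0)
position 7: 010 → 0  (bit 2 = 0)
position 6: 001 → 0  (bit 1 = 0)
position 5: 000 → 1  (bit 0 = 1)
bits b7..b0 = 11100001 = 225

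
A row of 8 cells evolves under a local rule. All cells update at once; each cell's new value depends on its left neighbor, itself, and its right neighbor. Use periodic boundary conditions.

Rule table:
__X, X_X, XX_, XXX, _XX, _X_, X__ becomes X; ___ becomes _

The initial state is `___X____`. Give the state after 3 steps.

XXXXXXX_

__XXX___
_XXXXX__
XXXXXXX_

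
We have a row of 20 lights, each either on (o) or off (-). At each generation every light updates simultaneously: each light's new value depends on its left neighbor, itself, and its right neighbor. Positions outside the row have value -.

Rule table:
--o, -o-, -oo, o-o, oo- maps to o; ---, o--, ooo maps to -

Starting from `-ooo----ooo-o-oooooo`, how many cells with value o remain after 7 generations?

oo-o---oo-ooooo----o
oooo--ooooo---o---oo
o--o-oo---o--oo--ooo
o-ooooo--oo-ooo-oo-o
ooo---o-ooooo-oooooo
o-o--oooo---ooo----o
ooo-oo--o--oo-o---oo
count of o: 11

11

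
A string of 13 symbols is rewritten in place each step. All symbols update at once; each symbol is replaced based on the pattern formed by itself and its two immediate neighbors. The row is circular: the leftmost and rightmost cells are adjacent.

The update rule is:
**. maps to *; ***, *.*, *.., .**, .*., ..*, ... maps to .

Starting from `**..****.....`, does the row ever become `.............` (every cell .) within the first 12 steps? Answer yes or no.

yes

.*.....*.....
.............
all cells are . at step 2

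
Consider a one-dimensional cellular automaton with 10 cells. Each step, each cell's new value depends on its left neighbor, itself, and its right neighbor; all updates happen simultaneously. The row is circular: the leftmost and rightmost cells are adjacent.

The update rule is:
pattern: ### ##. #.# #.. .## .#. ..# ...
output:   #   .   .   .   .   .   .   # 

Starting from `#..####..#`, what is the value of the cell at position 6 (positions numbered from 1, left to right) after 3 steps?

#

....##....
###....###
##..##..##
position 6 holds #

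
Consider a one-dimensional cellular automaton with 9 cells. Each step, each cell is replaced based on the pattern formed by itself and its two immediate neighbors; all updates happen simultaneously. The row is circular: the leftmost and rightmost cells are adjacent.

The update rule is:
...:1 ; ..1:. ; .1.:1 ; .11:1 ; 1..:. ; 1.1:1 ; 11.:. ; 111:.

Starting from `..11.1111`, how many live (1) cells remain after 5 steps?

4

..1.11...
1.111..11
.11....1.
.1..11.1.
.1..1.11.
count of 1: 4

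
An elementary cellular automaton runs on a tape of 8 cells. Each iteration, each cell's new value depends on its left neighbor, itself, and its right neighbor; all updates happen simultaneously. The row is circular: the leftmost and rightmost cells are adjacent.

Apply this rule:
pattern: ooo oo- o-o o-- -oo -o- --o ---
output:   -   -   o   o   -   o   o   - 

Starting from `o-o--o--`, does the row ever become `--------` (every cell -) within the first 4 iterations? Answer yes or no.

iteration 1: oooooooo
iteration 2: --------
all cells are - at iteration 2

yes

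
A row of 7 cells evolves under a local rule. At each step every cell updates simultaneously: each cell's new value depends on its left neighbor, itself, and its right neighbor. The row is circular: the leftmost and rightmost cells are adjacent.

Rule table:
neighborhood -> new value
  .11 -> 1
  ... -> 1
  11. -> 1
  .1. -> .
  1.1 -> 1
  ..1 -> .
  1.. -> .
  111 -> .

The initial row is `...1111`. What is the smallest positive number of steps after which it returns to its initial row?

step 1: .1.1..1
step 2: 1.1....
step 3: .1..11.
step 4: ....11.
step 5: 111.11.
step 6: 1.11111
step 7: 111....
step 8: 1.1.11.
step 9: .1.1111
step 10: 1.11..1
step 11: 1111..1
step 12: ...1..1
step 13: .1.....
step 14: ...1111

14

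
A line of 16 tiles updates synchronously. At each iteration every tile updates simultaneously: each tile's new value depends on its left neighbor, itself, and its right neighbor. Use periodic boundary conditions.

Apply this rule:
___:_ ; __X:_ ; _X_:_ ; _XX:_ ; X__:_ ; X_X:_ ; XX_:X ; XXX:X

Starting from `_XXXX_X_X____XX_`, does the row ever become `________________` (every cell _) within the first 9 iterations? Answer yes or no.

yes

__XXX_________X_
___XX___________
____X___________
________________
all cells are _ at iteration 4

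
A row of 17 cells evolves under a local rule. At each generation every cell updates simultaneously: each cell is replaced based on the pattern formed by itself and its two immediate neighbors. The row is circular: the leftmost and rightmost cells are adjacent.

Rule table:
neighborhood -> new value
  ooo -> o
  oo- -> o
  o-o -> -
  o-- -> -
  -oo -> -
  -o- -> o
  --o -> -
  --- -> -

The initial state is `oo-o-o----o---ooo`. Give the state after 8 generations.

-o-o-o----o------

generation 1: oo-o-o----o----oo
generation 2: oo-o-o----o-----o
generation 3: oo-o-o----o------
generation 4: -o-o-o----o------
generation 5: -o-o-o----o------  (fixed point — unchanged through generation 8)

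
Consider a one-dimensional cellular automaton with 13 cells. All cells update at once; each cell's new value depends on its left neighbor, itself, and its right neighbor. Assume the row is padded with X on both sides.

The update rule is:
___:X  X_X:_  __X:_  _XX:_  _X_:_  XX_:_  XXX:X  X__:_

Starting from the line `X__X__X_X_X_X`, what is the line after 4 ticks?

___XXXXXXX___

_____________
_XXXXXXXXXXX_
__XXXXXXXXX__
___XXXXXXX___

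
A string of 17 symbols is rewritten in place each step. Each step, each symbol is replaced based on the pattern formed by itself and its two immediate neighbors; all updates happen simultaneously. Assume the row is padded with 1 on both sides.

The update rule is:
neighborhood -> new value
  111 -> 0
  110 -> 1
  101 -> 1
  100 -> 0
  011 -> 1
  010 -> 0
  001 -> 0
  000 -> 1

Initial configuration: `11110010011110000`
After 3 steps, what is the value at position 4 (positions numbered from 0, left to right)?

00010000010010110
01000111000001111
10010101011101000
position 4 holds 0

0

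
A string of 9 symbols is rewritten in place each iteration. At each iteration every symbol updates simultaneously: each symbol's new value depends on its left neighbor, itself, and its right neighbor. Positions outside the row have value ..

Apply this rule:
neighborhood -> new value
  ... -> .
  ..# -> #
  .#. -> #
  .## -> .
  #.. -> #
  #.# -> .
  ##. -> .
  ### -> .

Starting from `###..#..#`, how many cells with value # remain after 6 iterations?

...######
..#......
.###.....
#...#....
##.###...
......#..
count of #: 1

1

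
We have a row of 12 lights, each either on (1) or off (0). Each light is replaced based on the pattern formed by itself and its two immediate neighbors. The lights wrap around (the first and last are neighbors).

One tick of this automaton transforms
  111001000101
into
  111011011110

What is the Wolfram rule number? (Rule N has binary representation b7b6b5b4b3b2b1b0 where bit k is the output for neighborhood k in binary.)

231

position 0: 111 → 1  (bit 7 = 1)
position 2: 110 → 1  (bit 6 = 1)
position 10: 101 → 1  (bit 5 = 1)
position 3: 100 → 0  (bit 4 = 0)
position 11: 011 → 0  (bit 3 = 0)
position 5: 010 → 1  (bit 2 = 1)
position 4: 001 → 1  (bit 1 = 1)
position 7: 000 → 1  (bit 0 = 1)
bits b7..b0 = 11100111 = 231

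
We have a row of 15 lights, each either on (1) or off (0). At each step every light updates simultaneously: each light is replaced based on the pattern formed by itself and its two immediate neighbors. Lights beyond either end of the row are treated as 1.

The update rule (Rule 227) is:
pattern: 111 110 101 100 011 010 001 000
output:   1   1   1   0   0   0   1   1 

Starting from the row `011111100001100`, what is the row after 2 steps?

step 1: 101111101110101
step 2: 110111110111010

110111110111010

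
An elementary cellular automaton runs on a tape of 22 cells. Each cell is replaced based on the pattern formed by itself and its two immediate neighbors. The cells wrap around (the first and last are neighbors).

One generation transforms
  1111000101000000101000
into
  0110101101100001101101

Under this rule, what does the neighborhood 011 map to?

0

At position 0 the neighborhood is 011; the next row has 0 there.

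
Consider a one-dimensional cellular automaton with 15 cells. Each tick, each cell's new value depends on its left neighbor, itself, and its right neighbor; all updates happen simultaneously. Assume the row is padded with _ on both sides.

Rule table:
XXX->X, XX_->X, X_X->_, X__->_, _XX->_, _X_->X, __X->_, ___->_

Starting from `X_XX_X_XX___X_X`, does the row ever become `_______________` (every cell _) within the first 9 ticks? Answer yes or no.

tick 1: X__X_X__X___X_X
tick 2: X__X_X__X___X_X  (fixed point — unchanged through tick 9)
tick 9 is X__X_X__X___X_X, still not uniform _

no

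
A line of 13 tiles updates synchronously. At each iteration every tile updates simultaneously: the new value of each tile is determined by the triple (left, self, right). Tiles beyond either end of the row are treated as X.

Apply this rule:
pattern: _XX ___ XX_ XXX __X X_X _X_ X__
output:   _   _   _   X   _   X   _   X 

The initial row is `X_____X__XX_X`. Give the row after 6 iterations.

X_X_X_X_____X

_X_____X___X_
X_X_____X___X
_X_X_____X___
X_X_X_____X__
_X_X_X_____X_
X_X_X_X_____X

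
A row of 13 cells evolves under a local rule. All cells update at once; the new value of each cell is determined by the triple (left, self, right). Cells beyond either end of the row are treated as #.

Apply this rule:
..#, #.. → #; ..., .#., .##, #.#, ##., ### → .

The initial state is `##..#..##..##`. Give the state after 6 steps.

#.......#..##

..##.##..##..
##.....##..##
..#...#..##..
##.#.#.##..##
.........##..
#.......#..##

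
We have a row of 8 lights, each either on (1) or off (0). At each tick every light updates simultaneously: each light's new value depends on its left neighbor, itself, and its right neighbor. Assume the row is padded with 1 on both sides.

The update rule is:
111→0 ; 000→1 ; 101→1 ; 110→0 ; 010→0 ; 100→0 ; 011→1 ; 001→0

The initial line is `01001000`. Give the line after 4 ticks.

00001101

10000010
00111001
00100001
00001101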